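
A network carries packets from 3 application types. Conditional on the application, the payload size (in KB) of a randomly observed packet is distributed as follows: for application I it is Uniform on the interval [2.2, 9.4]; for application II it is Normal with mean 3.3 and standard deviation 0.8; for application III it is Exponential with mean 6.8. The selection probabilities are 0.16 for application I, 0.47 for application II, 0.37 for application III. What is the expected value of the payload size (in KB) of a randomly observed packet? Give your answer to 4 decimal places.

4.9950

Component means — I: 5.8; II: 3.3; III: 6.8.
E[X] = 0.16·5.8 + 0.47·3.3 + 0.37·6.8 = 4.995.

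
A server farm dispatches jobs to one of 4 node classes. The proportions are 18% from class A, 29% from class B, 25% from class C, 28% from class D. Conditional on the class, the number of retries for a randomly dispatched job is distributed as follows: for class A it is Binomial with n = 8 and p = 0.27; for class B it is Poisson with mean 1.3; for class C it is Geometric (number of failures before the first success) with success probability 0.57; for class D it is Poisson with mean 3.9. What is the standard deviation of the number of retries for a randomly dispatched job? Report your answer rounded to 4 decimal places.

1.9045

Per component, A: μ=2.16, E[X²]=6.2424; B: μ=1.3, E[X²]=2.99; C: μ=0.754386, E[X²]=1.89258; D: μ=3.9, E[X²]=19.11.
E[X] = 0.18·2.16 + 0.29·1.3 + 0.25·0.754386 + 0.28·3.9 = 2.0464.
E[X²] = 0.18·6.2424 + 0.29·2.99 + 0.25·1.89258 + 0.28·19.11 = 7.81468.
Var(X) = E[X²] − (E[X])² = 7.81468 − 4.18774 = 3.62694.
SD(X) = √3.62694 = 1.90445.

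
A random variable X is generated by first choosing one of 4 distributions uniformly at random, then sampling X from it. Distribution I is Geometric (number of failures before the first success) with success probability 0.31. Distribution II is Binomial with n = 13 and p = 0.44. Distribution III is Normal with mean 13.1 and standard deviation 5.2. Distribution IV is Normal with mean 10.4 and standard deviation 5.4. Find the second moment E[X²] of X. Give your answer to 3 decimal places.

For each component E[X²] = Var + (mean)², giving I: 12.1342; II: 35.9216; III: 198.65; IV: 137.32.
Overall E[X²] = 0.25·12.1342 + 0.25·35.9216 + 0.25·198.65 + 0.25·137.32 = 96.0065.

96.006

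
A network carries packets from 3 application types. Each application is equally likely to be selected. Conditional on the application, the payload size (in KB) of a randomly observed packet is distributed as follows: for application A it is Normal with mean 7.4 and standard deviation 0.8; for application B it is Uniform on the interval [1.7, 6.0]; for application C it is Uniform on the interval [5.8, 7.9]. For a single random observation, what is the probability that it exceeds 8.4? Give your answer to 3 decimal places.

Conditional on each application, P(X > 8.4): A: 0.10565; B: 0; C: 0.
By total probability, P(X > 8.4) = 0.333333·0.10565 + 0.333333·0 + 0.333333·0 = 0.0352166.

0.035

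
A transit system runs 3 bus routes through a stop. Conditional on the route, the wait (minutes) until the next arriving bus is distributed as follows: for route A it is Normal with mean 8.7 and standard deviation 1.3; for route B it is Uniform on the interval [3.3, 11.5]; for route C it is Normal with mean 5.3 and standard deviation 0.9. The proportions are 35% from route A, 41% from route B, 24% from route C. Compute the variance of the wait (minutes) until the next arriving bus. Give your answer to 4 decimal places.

4.7308

Per component, A: μ=8.7, E[X²]=77.38; B: μ=7.4, E[X²]=60.3633; C: μ=5.3, E[X²]=28.9.
E[X] = 0.35·8.7 + 0.41·7.4 + 0.24·5.3 = 7.351.
E[X²] = 0.35·77.38 + 0.41·60.3633 + 0.24·28.9 = 58.768.
Var(X) = E[X²] − (E[X])² = 58.768 − 54.0372 = 4.73077.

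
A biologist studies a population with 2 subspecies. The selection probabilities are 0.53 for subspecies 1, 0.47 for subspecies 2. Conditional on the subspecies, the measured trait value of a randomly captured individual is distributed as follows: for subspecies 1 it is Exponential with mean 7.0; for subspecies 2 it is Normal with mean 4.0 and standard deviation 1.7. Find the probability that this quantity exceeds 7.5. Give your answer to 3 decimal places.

0.191

Conditional on each subspecies, P(X > 7.5): 1: 0.342519; 2: 0.0197556.
By total probability, P(X > 7.5) = 0.53·0.342519 + 0.47·0.0197556 = 0.19082.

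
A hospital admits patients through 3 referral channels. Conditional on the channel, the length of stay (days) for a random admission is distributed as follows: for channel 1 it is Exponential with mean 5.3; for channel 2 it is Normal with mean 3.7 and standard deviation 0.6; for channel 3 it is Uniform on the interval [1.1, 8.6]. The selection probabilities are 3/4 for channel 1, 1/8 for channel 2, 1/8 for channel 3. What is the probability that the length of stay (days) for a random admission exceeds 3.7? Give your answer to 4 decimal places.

Conditional on each channel, P(X > 3.7): 1: 0.497523; 2: 0.5; 3: 0.653333.
By total probability, P(X > 3.7) = 0.75·0.497523 + 0.125·0.5 + 0.125·0.653333 = 0.517309.

0.5173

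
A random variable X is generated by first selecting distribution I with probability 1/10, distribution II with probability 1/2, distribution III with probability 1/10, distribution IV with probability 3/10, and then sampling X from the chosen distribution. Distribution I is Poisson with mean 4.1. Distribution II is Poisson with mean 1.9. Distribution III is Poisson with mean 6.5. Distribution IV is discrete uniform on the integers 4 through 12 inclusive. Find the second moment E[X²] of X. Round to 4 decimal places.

For each component E[X²] = Var + (mean)², giving I: 20.91; II: 5.51; III: 48.75; IV: 70.6667.
Overall E[X²] = 0.1·20.91 + 0.5·5.51 + 0.1·48.75 + 0.3·70.6667 = 30.921.

30.9210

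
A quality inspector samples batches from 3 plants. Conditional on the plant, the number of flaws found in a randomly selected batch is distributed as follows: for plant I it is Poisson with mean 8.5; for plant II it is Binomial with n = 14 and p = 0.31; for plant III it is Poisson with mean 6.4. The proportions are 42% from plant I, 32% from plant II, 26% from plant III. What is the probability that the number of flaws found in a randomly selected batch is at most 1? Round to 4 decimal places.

0.0169

Conditional on each plant, P(X ≤ 1): I: 0.00193295; II: 0.0404209; III: 0.0122955.
By total probability, P(X ≤ 1) = 0.42·0.00193295 + 0.32·0.0404209 + 0.26·0.0122955 = 0.0169434.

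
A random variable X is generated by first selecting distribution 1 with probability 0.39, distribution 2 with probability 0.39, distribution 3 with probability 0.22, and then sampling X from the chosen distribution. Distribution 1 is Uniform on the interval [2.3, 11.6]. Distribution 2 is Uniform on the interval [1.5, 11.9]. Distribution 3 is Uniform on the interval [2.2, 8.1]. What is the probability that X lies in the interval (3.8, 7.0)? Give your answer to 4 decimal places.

0.3735

Conditional on each component, P(3.8 < X < 7.0): 1: 0.344086; 2: 0.307692; 3: 0.542373.
By total probability, P(3.8 < X < 7.0) = 0.39·0.344086 + 0.39·0.307692 + 0.22·0.542373 = 0.373516.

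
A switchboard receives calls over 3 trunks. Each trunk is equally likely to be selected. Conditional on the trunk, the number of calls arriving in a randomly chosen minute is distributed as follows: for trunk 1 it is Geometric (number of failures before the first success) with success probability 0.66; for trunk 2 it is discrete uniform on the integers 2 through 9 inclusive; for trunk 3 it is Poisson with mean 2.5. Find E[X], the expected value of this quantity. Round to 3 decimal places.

2.838

Component means — 1: 0.515152; 2: 5.5; 3: 2.5.
E[X] = 0.333333·0.515152 + 0.333333·5.5 + 0.333333·2.5 = 2.83838.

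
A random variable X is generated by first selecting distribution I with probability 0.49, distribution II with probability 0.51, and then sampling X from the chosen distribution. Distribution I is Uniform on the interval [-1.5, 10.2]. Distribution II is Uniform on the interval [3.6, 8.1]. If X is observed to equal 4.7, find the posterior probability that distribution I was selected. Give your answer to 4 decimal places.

Likelihoods f(4.7 | ·): I: 0.0854701; II: 0.222222.
Posterior ∝ prior × likelihood. Numerator for I: 0.49·0.0854701 = 0.0418803.
Normalizing constant: 0.49·0.0854701 + 0.51·0.222222 = 0.155214.
P(I | observation) = 0.0418803 / 0.155214 = 0.269824.

0.2698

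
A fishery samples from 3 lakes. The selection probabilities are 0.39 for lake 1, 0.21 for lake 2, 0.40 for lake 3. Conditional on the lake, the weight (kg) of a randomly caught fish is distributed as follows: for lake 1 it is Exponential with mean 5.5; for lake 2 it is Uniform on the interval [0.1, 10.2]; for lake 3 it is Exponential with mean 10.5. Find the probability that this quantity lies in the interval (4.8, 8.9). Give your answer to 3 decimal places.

0.253

Conditional on each lake, P(4.8 < X < 8.9): 1: 0.219552; 2: 0.405941; 3: 0.204656.
By total probability, P(4.8 < X < 8.9) = 0.39·0.219552 + 0.21·0.405941 + 0.4·0.204656 = 0.252735.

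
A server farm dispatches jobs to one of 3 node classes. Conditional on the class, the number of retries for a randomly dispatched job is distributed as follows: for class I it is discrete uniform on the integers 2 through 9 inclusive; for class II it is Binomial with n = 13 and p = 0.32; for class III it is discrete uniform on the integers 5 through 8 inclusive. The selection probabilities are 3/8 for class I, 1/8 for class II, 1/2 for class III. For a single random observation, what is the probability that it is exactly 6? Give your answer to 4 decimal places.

Conditional on each class, P(X = 6): I: 0.125; II: 0.123874; III: 0.25.
By total probability, P(X = 6) = 0.375·0.125 + 0.125·0.123874 + 0.5·0.25 = 0.187359.

0.1874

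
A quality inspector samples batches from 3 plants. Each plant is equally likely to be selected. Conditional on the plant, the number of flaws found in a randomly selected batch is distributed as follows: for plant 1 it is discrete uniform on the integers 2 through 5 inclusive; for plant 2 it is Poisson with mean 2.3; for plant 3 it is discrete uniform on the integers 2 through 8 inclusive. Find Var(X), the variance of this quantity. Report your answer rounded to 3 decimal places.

3.737

Per component, 1: μ=3.5, E[X²]=13.5; 2: μ=2.3, E[X²]=7.59; 3: μ=5, E[X²]=29.
E[X] = 0.333333·3.5 + 0.333333·2.3 + 0.333333·5 = 3.6.
E[X²] = 0.333333·13.5 + 0.333333·7.59 + 0.333333·29 = 16.6967.
Var(X) = E[X²] − (E[X])² = 16.6967 − 12.96 = 3.73667.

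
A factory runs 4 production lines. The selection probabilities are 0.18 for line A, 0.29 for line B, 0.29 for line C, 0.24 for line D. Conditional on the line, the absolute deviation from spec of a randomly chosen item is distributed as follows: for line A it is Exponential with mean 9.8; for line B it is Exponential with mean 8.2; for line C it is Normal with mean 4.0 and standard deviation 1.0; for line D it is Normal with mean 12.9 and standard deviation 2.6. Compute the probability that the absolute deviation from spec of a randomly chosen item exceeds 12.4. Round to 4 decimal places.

0.2530

Conditional on each line, P(X > 12.4): A: 0.282153; B: 0.220426; C: 0; D: 0.576249.
By total probability, P(X > 12.4) = 0.18·0.282153 + 0.29·0.220426 + 0.29·0 + 0.24·0.576249 = 0.253011.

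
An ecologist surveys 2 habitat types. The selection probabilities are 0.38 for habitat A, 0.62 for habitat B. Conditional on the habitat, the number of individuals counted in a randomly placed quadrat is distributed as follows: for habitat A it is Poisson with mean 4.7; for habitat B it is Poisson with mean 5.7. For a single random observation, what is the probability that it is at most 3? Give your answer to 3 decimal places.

Conditional on each habitat, P(X ≤ 3): A: 0.309684; B: 0.180048.
By total probability, P(X ≤ 3) = 0.38·0.309684 + 0.62·0.180048 = 0.22931.

0.229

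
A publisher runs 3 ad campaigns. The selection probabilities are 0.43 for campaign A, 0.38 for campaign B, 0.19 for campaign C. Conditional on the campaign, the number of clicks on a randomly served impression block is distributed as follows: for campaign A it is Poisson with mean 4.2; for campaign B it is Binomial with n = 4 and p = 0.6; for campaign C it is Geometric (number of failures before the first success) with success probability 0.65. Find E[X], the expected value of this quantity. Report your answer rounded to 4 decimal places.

Component means — A: 4.2; B: 2.4; C: 0.538462.
E[X] = 0.43·4.2 + 0.38·2.4 + 0.19·0.538462 = 2.82031.

2.8203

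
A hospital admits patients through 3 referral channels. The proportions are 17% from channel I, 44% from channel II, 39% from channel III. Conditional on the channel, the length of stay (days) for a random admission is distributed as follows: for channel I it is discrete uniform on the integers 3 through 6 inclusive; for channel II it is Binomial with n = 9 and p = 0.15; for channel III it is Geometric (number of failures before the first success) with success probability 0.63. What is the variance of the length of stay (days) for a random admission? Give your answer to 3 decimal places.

Per component, I: μ=4.5, E[X²]=21.5; II: μ=1.35, E[X²]=2.97; III: μ=0.587302, E[X²]=1.27715.
E[X] = 0.17·4.5 + 0.44·1.35 + 0.39·0.587302 = 1.58805.
E[X²] = 0.17·21.5 + 0.44·2.97 + 0.39·1.27715 = 5.45989.
Var(X) = E[X²] − (E[X])² = 5.45989 − 2.5219 = 2.93799.

2.938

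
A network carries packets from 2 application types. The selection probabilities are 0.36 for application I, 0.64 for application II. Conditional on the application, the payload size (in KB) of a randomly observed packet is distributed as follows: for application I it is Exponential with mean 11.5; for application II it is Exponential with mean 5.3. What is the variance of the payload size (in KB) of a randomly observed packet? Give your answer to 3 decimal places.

74.444

Per component, I: μ=11.5, E[X²]=264.5; II: μ=5.3, E[X²]=56.18.
E[X] = 0.36·11.5 + 0.64·5.3 = 7.532.
E[X²] = 0.36·264.5 + 0.64·56.18 = 131.175.
Var(X) = E[X²] − (E[X])² = 131.175 − 56.731 = 74.4442.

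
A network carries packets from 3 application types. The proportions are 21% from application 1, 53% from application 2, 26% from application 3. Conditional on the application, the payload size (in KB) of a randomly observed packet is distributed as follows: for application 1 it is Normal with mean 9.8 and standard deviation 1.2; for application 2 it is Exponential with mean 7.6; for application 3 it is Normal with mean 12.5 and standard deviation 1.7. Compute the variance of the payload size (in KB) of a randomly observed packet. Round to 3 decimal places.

35.912

Per component, 1: μ=9.8, E[X²]=97.48; 2: μ=7.6, E[X²]=115.52; 3: μ=12.5, E[X²]=159.14.
E[X] = 0.21·9.8 + 0.53·7.6 + 0.26·12.5 = 9.336.
E[X²] = 0.21·97.48 + 0.53·115.52 + 0.26·159.14 = 123.073.
Var(X) = E[X²] − (E[X])² = 123.073 − 87.1609 = 35.9119.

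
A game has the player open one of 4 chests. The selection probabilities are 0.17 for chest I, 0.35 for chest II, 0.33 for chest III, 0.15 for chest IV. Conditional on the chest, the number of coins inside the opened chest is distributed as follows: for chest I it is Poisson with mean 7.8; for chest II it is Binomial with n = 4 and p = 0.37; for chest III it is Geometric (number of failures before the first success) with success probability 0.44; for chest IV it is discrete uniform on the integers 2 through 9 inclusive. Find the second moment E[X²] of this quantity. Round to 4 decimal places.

19.5759

For each component E[X²] = Var + (mean)², giving I: 68.64; II: 3.1228; III: 4.5124; IV: 35.5.
Overall E[X²] = 0.17·68.64 + 0.35·3.1228 + 0.33·4.5124 + 0.15·35.5 = 19.5759.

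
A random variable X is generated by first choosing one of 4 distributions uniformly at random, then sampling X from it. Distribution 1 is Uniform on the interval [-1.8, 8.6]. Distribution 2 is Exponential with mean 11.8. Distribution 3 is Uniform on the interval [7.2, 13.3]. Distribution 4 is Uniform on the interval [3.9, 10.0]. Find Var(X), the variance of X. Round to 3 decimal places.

Per component, 1: μ=3.4, E[X²]=20.5733; 2: μ=11.8, E[X²]=278.48; 3: μ=10.25, E[X²]=108.163; 4: μ=6.95, E[X²]=51.4033.
E[X] = 0.25·3.4 + 0.25·11.8 + 0.25·10.25 + 0.25·6.95 = 8.1.
E[X²] = 0.25·20.5733 + 0.25·278.48 + 0.25·108.163 + 0.25·51.4033 = 114.655.
Var(X) = E[X²] − (E[X])² = 114.655 − 65.61 = 49.045.

49.045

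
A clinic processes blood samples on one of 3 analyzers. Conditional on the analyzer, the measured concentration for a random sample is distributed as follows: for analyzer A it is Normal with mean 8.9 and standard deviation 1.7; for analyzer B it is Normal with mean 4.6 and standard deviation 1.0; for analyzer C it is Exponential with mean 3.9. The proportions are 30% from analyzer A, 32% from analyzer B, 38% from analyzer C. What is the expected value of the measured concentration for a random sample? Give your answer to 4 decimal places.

5.6240

Component means — A: 8.9; B: 4.6; C: 3.9.
E[X] = 0.3·8.9 + 0.32·4.6 + 0.38·3.9 = 5.624.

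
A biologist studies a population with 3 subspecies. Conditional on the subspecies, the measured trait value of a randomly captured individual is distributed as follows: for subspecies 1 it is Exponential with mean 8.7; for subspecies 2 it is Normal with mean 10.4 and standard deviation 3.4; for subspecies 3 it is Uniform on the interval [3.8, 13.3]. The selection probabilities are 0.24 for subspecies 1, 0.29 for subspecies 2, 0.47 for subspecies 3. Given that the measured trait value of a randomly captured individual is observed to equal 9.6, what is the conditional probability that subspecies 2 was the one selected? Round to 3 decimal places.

Likelihoods f(9.6 | ·): 1: 0.0381293; 2: 0.114132; 3: 0.105263.
Posterior ∝ prior × likelihood. Numerator for 2: 0.29·0.114132 = 0.0330984.
Normalizing constant: 0.24·0.0381293 + 0.29·0.114132 + 0.47·0.105263 = 0.0917231.
P(2 | observation) = 0.0330984 / 0.0917231 = 0.360851.

0.361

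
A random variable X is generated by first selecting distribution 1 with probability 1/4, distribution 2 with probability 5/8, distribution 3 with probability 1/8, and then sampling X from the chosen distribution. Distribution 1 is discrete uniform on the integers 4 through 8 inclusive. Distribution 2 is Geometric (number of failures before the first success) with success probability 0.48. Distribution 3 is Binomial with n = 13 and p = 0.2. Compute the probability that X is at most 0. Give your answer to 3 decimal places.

Conditional on each component, P(X ≤ 0): 1: 0; 2: 0.48; 3: 0.0549756.
By total probability, P(X ≤ 0) = 0.25·0 + 0.625·0.48 + 0.125·0.0549756 = 0.306872.

0.307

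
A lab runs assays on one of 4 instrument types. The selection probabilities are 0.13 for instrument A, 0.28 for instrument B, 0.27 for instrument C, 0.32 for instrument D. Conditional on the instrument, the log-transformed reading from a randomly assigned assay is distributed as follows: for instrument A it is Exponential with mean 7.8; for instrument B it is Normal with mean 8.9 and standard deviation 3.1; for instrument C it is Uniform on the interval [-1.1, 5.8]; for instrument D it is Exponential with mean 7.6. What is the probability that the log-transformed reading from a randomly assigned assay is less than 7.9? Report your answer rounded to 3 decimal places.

Conditional on each instrument, P(X < 7.9): A: 0.636807; B: 0.373506; C: 1; D: 0.646359.
By total probability, P(X < 7.9) = 0.13·0.636807 + 0.28·0.373506 + 0.27·1 + 0.32·0.646359 = 0.664202.

0.664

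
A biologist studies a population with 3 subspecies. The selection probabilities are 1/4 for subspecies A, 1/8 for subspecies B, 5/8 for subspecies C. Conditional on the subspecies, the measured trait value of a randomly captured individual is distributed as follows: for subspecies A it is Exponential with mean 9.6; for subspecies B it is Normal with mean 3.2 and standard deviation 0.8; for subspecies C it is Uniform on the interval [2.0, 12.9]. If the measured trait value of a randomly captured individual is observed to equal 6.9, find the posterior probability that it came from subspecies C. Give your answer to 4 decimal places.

0.8188

Likelihoods f(6.9 | ·): A: 0.0507668; B: 1.12955e-05; C: 0.0917431.
Posterior ∝ prior × likelihood. Numerator for C: 0.625·0.0917431 = 0.0573394.
Normalizing constant: 0.25·0.0507668 + 0.125·1.12955e-05 + 0.625·0.0917431 = 0.0700326.
P(C | observation) = 0.0573394 / 0.0700326 = 0.818754.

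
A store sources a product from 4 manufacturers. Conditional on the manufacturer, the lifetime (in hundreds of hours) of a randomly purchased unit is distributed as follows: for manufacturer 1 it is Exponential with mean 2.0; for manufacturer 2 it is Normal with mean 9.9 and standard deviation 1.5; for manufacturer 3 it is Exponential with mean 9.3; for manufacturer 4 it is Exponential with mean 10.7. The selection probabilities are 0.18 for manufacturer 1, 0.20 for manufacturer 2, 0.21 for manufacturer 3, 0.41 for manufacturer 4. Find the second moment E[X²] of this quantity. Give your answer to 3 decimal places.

151.700

For each component E[X²] = Var + (mean)², giving 1: 8; 2: 100.26; 3: 172.98; 4: 228.98.
Overall E[X²] = 0.18·8 + 0.2·100.26 + 0.21·172.98 + 0.41·228.98 = 151.7.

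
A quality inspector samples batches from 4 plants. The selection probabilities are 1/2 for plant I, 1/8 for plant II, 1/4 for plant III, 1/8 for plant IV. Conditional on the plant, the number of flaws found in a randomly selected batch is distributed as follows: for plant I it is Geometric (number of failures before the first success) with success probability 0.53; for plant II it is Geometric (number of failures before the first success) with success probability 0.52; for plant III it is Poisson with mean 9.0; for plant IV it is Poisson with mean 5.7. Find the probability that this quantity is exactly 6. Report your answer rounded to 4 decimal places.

0.0463

Conditional on each plant, P(X = 6): I: 0.00571298; II: 0.00635991; III: 0.0910903; IV: 0.159382.
By total probability, P(X = 6) = 0.5·0.00571298 + 0.125·0.00635991 + 0.25·0.0910903 + 0.125·0.159382 = 0.0463468.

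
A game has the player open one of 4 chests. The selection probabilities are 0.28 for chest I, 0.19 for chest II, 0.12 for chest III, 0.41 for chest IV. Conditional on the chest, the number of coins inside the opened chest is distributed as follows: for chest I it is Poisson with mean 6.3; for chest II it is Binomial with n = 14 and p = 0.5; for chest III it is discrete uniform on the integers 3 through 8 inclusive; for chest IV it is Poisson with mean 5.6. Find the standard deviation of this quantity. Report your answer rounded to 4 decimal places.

2.3202

Per component, I: μ=6.3, E[X²]=45.99; II: μ=7, E[X²]=52.5; III: μ=5.5, E[X²]=33.1667; IV: μ=5.6, E[X²]=36.96.
E[X] = 0.28·6.3 + 0.19·7 + 0.12·5.5 + 0.41·5.6 = 6.05.
E[X²] = 0.28·45.99 + 0.19·52.5 + 0.12·33.1667 + 0.41·36.96 = 41.9858.
Var(X) = E[X²] − (E[X])² = 41.9858 − 36.6025 = 5.3833.
SD(X) = √5.3833 = 2.32019.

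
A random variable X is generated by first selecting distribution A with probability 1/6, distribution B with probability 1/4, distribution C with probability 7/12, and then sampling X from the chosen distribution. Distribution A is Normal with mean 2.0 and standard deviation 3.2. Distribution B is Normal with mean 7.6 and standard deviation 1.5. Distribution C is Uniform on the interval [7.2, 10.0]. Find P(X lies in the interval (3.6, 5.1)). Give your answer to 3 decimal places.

Conditional on each component, P(3.6 < X < 5.1): A: 0.142203; B: 0.04396; C: 0.
By total probability, P(3.6 < X < 5.1) = 0.166667·0.142203 + 0.25·0.04396 + 0.583333·0 = 0.0346904.

0.035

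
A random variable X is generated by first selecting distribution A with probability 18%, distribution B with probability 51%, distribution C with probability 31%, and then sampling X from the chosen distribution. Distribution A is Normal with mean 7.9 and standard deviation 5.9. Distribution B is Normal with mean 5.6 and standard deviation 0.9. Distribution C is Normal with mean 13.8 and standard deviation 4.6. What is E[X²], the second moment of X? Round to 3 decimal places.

99.502

For each component E[X²] = Var + (mean)², giving A: 97.22; B: 32.17; C: 211.6.
Overall E[X²] = 0.18·97.22 + 0.51·32.17 + 0.31·211.6 = 99.5023.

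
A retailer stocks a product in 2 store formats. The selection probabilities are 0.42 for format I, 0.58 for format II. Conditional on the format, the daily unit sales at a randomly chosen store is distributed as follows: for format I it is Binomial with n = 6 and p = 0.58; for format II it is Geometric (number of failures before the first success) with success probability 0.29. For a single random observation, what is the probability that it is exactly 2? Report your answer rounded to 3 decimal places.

0.151

Conditional on each format, P(X = 2): I: 0.157016; II: 0.146189.
By total probability, P(X = 2) = 0.42·0.157016 + 0.58·0.146189 = 0.150736.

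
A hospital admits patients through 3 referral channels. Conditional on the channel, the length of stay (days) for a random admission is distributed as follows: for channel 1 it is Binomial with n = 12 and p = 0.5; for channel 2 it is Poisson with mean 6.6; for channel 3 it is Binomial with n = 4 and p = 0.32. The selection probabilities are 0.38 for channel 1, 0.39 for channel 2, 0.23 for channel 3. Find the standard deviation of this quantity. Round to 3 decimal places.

Per component, 1: μ=6, E[X²]=39; 2: μ=6.6, E[X²]=50.16; 3: μ=1.28, E[X²]=2.5088.
E[X] = 0.38·6 + 0.39·6.6 + 0.23·1.28 = 5.1484.
E[X²] = 0.38·39 + 0.39·50.16 + 0.23·2.5088 = 34.9594.
Var(X) = E[X²] − (E[X])² = 34.9594 − 26.506 = 8.4534.
SD(X) = √8.4534 = 2.90747.

2.907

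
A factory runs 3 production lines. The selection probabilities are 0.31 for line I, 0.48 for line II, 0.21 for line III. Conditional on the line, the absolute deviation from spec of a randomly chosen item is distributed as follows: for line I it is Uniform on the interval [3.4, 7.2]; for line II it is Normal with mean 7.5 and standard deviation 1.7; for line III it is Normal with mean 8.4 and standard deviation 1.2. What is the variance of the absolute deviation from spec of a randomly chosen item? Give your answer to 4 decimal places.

Per component, I: μ=5.3, E[X²]=29.2933; II: μ=7.5, E[X²]=59.14; III: μ=8.4, E[X²]=72.
E[X] = 0.31·5.3 + 0.48·7.5 + 0.21·8.4 = 7.007.
E[X²] = 0.31·29.2933 + 0.48·59.14 + 0.21·72 = 52.5881.
Var(X) = E[X²] − (E[X])² = 52.5881 − 49.098 = 3.49008.

3.4901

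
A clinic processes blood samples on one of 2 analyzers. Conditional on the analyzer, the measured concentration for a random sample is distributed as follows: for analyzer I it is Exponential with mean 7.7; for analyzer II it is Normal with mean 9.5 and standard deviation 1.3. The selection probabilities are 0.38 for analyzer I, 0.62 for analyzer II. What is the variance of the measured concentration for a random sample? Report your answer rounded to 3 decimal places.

24.341

Per component, I: μ=7.7, E[X²]=118.58; II: μ=9.5, E[X²]=91.94.
E[X] = 0.38·7.7 + 0.62·9.5 = 8.816.
E[X²] = 0.38·118.58 + 0.62·91.94 = 102.063.
Var(X) = E[X²] − (E[X])² = 102.063 − 77.7219 = 24.3413.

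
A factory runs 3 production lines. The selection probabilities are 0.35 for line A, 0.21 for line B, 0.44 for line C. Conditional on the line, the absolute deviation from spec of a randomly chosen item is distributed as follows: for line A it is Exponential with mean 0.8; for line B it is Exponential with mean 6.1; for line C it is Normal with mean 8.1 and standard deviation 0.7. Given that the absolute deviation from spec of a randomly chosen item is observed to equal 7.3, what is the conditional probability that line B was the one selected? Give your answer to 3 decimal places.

Likelihoods f(7.3 | ·): A: 0.000136136; B: 0.0495383; C: 0.296614.
Posterior ∝ prior × likelihood. Numerator for B: 0.21·0.0495383 = 0.010403.
Normalizing constant: 0.35·0.000136136 + 0.21·0.0495383 + 0.44·0.296614 = 0.140961.
P(B | observation) = 0.010403 / 0.140961 = 0.073801.

0.074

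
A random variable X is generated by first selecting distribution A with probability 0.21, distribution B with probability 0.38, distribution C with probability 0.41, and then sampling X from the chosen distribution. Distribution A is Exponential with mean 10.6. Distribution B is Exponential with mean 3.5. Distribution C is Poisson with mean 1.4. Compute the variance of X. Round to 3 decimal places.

40.822

Per component, A: μ=10.6, E[X²]=224.72; B: μ=3.5, E[X²]=24.5; C: μ=1.4, E[X²]=3.36.
E[X] = 0.21·10.6 + 0.38·3.5 + 0.41·1.4 = 4.13.
E[X²] = 0.21·224.72 + 0.38·24.5 + 0.41·3.36 = 57.8788.
Var(X) = E[X²] − (E[X])² = 57.8788 − 17.0569 = 40.8219.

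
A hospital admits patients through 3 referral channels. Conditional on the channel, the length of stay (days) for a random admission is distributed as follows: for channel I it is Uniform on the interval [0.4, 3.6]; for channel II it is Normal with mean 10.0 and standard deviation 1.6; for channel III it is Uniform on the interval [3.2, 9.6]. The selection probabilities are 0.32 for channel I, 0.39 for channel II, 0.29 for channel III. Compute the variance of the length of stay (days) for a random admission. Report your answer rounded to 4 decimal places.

13.5109

Per component, I: μ=2, E[X²]=4.85333; II: μ=10, E[X²]=102.56; III: μ=6.4, E[X²]=44.3733.
E[X] = 0.32·2 + 0.39·10 + 0.29·6.4 = 6.396.
E[X²] = 0.32·4.85333 + 0.39·102.56 + 0.29·44.3733 = 54.4197.
Var(X) = E[X²] − (E[X])² = 54.4197 − 40.9088 = 13.5109.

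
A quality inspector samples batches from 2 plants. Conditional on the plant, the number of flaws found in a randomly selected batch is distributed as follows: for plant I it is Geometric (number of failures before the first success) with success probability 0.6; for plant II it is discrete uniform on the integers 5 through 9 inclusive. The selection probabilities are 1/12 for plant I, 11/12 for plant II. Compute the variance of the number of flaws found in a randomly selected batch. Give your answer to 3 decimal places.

Per component, I: μ=0.666667, E[X²]=1.55556; II: μ=7, E[X²]=51.
E[X] = 0.0833333·0.666667 + 0.916667·7 = 6.47222.
E[X²] = 0.0833333·1.55556 + 0.916667·51 = 46.8796.
Var(X) = E[X²] − (E[X])² = 46.8796 − 41.8897 = 4.98997.

4.990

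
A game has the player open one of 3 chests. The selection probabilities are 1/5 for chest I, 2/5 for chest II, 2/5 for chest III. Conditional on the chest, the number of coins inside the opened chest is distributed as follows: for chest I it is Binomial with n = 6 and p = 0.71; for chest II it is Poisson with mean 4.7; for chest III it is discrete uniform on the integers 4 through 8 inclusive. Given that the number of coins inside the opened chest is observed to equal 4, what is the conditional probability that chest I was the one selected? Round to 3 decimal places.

0.294

Likelihoods P(X=4 | ·): I: 0.320568; II: 0.184925; III: 0.2.
Posterior ∝ prior × likelihood. Numerator for I: 0.2·0.320568 = 0.0641137.
Normalizing constant: 0.2·0.320568 + 0.4·0.184925 + 0.4·0.2 = 0.218084.
P(I | observation) = 0.0641137 / 0.218084 = 0.293986.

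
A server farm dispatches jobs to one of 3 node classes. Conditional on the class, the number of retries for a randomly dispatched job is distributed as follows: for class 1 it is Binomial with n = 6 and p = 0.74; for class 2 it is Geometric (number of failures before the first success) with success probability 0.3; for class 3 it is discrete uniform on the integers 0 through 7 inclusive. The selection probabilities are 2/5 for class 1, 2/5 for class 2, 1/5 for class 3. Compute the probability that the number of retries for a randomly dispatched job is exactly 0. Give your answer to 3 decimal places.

Conditional on each class, P(X = 0): 1: 0.000308916; 2: 0.3; 3: 0.125.
By total probability, P(X = 0) = 0.4·0.000308916 + 0.4·0.3 + 0.2·0.125 = 0.145124.

0.145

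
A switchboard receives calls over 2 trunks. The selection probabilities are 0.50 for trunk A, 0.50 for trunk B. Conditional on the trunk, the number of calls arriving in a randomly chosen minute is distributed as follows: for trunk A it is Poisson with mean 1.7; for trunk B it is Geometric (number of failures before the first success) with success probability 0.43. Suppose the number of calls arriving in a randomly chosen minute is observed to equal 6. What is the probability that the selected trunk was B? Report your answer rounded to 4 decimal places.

Likelihoods P(X=6 | ·): A: 0.00612436; B: 0.0147475.
Posterior ∝ prior × likelihood. Numerator for B: 0.5·0.0147475 = 0.00737374.
Normalizing constant: 0.5·0.00612436 + 0.5·0.0147475 = 0.0104359.
P(B | observation) = 0.00737374 / 0.0104359 = 0.706573.

0.7066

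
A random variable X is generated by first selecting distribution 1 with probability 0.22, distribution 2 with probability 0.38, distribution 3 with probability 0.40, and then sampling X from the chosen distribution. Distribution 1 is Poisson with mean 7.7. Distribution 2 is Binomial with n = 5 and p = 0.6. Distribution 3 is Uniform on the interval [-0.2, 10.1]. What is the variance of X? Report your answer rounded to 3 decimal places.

8.777

Per component, 1: μ=7.7, E[X²]=66.99; 2: μ=3, E[X²]=10.2; 3: μ=4.95, E[X²]=33.3433.
E[X] = 0.22·7.7 + 0.38·3 + 0.4·4.95 = 4.814.
E[X²] = 0.22·66.99 + 0.38·10.2 + 0.4·33.3433 = 31.9511.
Var(X) = E[X²] − (E[X])² = 31.9511 − 23.1746 = 8.77654.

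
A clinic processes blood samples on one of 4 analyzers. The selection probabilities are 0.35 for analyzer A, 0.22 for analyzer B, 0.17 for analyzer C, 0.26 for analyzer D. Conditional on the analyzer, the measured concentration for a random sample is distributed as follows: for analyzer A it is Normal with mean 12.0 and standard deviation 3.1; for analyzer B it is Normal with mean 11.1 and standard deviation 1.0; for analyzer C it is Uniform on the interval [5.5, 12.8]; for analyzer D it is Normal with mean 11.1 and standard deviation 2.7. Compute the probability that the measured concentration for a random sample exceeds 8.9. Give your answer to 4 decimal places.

Conditional on each analyzer, P(X > 8.9): A: 0.841345; B: 0.986097; C: 0.534247; D: 0.792411.
By total probability, P(X > 8.9) = 0.35·0.841345 + 0.22·0.986097 + 0.17·0.534247 + 0.26·0.792411 = 0.808261.

0.8083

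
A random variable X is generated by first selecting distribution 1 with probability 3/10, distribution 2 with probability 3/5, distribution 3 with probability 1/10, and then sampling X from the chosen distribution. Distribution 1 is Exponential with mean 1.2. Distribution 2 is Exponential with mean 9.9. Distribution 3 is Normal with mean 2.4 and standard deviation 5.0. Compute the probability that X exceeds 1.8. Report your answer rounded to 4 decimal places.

0.6220

Conditional on each component, P(X > 1.8): 1: 0.22313; 2: 0.833753; 3: 0.547758.
By total probability, P(X > 1.8) = 0.3·0.22313 + 0.6·0.833753 + 0.1·0.547758 = 0.621967.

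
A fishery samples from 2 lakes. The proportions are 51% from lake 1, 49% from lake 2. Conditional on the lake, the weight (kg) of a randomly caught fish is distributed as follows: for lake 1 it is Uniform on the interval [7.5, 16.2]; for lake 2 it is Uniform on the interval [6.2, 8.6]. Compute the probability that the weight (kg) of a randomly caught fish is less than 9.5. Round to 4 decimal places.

Conditional on each lake, P(X < 9.5): 1: 0.229885; 2: 1.
By total probability, P(X < 9.5) = 0.51·0.229885 + 0.49·1 = 0.607241.

0.6072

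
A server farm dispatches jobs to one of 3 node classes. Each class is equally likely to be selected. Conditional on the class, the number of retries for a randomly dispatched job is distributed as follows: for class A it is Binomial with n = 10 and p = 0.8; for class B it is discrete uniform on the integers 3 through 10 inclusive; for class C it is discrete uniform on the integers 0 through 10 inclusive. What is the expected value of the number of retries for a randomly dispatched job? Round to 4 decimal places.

Component means — A: 8; B: 6.5; C: 5.
E[X] = 0.333333·8 + 0.333333·6.5 + 0.333333·5 = 6.5.

6.5000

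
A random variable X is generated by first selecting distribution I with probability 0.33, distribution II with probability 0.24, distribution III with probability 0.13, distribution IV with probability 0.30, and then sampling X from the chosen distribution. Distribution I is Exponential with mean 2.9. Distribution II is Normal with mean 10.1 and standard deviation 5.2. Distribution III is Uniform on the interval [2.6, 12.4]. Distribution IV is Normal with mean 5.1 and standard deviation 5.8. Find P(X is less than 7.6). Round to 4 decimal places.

0.6480

Conditional on each component, P(X < 7.6): I: 0.927247; II: 0.31534; III: 0.510204; IV: 0.666778.
By total probability, P(X < 7.6) = 0.33·0.927247 + 0.24·0.31534 + 0.13·0.510204 + 0.3·0.666778 = 0.648033.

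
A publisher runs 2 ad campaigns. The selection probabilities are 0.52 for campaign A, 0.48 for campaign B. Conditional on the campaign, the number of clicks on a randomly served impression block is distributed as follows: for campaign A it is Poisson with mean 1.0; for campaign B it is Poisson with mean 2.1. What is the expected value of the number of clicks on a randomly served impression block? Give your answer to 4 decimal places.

1.5280

Component means — A: 1; B: 2.1.
E[X] = 0.52·1 + 0.48·2.1 = 1.528.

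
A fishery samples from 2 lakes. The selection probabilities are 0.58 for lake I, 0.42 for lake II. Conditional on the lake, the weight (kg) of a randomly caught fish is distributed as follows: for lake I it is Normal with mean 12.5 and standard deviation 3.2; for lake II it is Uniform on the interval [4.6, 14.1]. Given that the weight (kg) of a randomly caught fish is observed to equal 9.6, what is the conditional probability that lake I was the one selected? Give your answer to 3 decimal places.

Likelihoods f(9.6 | ·): I: 0.0826836; II: 0.105263.
Posterior ∝ prior × likelihood. Numerator for I: 0.58·0.0826836 = 0.0479565.
Normalizing constant: 0.58·0.0826836 + 0.42·0.105263 = 0.092167.
P(I | observation) = 0.0479565 / 0.092167 = 0.520322.

0.520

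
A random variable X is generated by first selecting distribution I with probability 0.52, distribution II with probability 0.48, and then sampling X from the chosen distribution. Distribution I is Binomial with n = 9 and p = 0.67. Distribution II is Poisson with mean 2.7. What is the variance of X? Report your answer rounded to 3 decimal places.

5.099

Per component, I: μ=6.03, E[X²]=38.3508; II: μ=2.7, E[X²]=9.99.
E[X] = 0.52·6.03 + 0.48·2.7 = 4.4316.
E[X²] = 0.52·38.3508 + 0.48·9.99 = 24.7376.
Var(X) = E[X²] − (E[X])² = 24.7376 − 19.6391 = 5.09854.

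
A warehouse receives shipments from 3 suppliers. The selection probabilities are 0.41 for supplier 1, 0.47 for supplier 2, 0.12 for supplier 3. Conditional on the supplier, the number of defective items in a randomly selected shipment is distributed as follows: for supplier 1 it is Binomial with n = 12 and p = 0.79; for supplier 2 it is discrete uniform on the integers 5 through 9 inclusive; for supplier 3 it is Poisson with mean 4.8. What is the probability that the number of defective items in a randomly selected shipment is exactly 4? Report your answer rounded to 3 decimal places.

0.022

Conditional on each supplier, P(X = 4): 1: 0.000729236; 2: 0; 3: 0.182029.
By total probability, P(X = 4) = 0.41·0.000729236 + 0.47·0 + 0.12·0.182029 = 0.0221424.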